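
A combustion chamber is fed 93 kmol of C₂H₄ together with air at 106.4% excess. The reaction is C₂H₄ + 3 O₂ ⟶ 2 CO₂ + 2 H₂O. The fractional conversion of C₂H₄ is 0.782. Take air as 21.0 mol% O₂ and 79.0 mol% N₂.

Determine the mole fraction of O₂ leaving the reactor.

Stoichiometric O₂ = 3 × 93 = 279 kmol; O₂ fed = 279 × 2.064 = 575.9 kmol.
N₂ fed = 575.9 × 79/21 = 2166 kmol.
Fuel reacted = 0.782 × 93 → ξ = 72.73 kmol.
Outlet (n = n₀ + ν ξ):
  C₂H₄: 93 − 1(72.73) = 20.27
  O₂: 575.9 − 3(72.73) = 357.7
  N₂: 2166 (inert)
  CO₂: 0 + 2(72.73) = 145.5
  H₂O: 0 + 2(72.73) = 145.5
Total out = 2835 kmol; y_O₂ = 357.7 / 2835 = 0.1262.

0.126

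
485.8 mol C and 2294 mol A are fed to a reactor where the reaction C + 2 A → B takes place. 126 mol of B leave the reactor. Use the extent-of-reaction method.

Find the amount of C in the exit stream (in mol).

360 mol

For B: n = n₀ + 1ξ → 126 = 0 + 1ξ, giving ξ = 126 mol.
Outlet amounts (n = n₀ + ν ξ):
  C: 485.8 − 1(126) = 359.8
  A: 2294 − 2(126) = 2042
  B: 0 + 1(126) = 126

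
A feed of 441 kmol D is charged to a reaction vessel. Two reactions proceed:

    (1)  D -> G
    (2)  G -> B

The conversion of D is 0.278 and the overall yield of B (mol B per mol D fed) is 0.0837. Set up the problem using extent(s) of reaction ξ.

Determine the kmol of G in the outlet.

Conversion of D: D consumed = 1ξ₁ = 0.278 × 441 → ξ₁ = 122.6 kmol.
Yield of B: 1ξ₂ / 441 = 0.0837 → ξ₂ = 36.91 kmol.
Outlet amounts (n = n₀ + Σ ν·ξ):
  D: 441 − 1(122.6) = 318.4
  G: 0 + 1(122.6) − 1(36.91) = 85.69
  B: 0 + 1(36.91) = 36.91

85.7 kmol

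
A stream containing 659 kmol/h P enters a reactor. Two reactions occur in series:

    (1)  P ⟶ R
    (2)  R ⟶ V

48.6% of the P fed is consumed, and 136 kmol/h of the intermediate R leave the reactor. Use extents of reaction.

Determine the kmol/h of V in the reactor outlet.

Conversion of P: P consumed = 1ξ₁ = 0.486 × 659 → ξ₁ = 320.3 kmol/h.
R balance: n_R = 0 + 1ξ₁ − 1ξ₂ = 136 → ξ₂ = (1·320.3 − 136)/1 = 184.3 kmol/h.
Outlet amounts (n = n₀ + Σ ν·ξ):
  P: 659 − 1(320.3) = 338.7
  R: 0 + 1(320.3) − 1(184.3) = 136
  V: 0 + 1(184.3) = 184.3

184 kmol/h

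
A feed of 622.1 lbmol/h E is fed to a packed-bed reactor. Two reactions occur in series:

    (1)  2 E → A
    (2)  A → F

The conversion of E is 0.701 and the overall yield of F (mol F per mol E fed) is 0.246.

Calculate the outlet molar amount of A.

65 lbmol/h

Conversion of E: E consumed = 2ξ₁ = 0.701 × 622.1 → ξ₁ = 218 lbmol/h.
Yield of F: 1ξ₂ / 622.1 = 0.246 → ξ₂ = 153 lbmol/h.
Outlet amounts (n = n₀ + Σ ν·ξ):
  E: 622.1 − 2(218) = 186
  A: 0 + 1(218) − 1(153) = 65.01
  F: 0 + 1(153) = 153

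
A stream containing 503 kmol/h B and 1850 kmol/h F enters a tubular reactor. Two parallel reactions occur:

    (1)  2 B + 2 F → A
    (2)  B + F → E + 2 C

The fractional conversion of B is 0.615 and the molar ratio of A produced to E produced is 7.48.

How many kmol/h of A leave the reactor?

145 kmol/h

Conversion of B: B consumed = 0.615 × 503 = 309.3 kmol/h = 2ξ₁ + 1ξ₂.
Selectivity: 1ξ₁ / (1ξ₂) = 7.48 → ξ₁ = 7.48 ξ₂.
Substitute: (2·7.48 + 1) ξ₂ = 309.3 → ξ₂ = 19.38 kmol/h, ξ₁ = 145 kmol/h.
Outlet amounts (n = n₀ + Σ ν·ξ):
  B: 503 − 2(145) − 1(19.38) = 193.7
  F: 1850 − 2(145) − 1(19.38) = 1541
  A: 0 + 1(145) = 145
  E: 0 + 1(19.38) = 19.38
  C: 0 + 2(19.38) = 38.77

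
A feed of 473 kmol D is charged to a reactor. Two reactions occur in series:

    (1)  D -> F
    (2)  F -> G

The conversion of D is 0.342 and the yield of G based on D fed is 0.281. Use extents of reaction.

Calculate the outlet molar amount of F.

28.9 kmol

Conversion of D: D consumed = 1ξ₁ = 0.342 × 473 → ξ₁ = 161.8 kmol.
Yield of G: 1ξ₂ / 473 = 0.281 → ξ₂ = 132.9 kmol.
Outlet amounts (n = n₀ + Σ ν·ξ):
  D: 473 − 1(161.8) = 311.2
  F: 0 + 1(161.8) − 1(132.9) = 28.85
  G: 0 + 1(132.9) = 132.9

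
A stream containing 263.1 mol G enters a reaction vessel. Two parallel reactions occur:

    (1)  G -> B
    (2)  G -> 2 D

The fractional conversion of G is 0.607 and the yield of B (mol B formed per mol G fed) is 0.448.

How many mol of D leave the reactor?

83.7 mol

Yield of B: 1ξ₁ / 263.1 = 0.448 → ξ₁ = 117.9 mol.
Conversion of G: 1ξ₁ + 1ξ₂ = 0.607 × 263.1 = 159.7 → ξ₂ = 41.83 mol.
Outlet amounts (n = n₀ + Σ ν·ξ):
  G: 263.1 − 1(117.9) − 1(41.83) = 103.4
  B: 0 + 1(117.9) = 117.9
  D: 0 + 2(41.83) = 83.67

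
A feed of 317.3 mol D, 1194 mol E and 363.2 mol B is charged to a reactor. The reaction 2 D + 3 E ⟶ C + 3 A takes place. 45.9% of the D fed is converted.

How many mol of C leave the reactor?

D reacted = 0.459 × 317.3 = 145.6 mol; ν_D = −2, so ξ = 145.6/2 = 72.82 mol.
Outlet amounts (n = n₀ + ν ξ):
  D: 317.3 − 2(72.82) = 171.7
  E: 1194 − 3(72.82) = 975.5
  C: 0 + 1(72.82) = 72.82
  A: 0 + 3(72.82) = 218.5
  B: 363.2 (inert)

72.8 mol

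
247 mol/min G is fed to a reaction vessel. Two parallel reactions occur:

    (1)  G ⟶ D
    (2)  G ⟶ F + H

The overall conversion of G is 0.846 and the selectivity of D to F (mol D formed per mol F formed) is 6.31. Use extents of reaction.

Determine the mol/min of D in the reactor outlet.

Conversion of G: G consumed = 0.846 × 247 = 209 mol/min = 1ξ₁ + 1ξ₂.
Selectivity: 1ξ₁ / (1ξ₂) = 6.31 → ξ₁ = 6.31 ξ₂.
Substitute: (1·6.31 + 1) ξ₂ = 209 → ξ₂ = 28.59 mol/min, ξ₁ = 180.4 mol/min.
Outlet amounts (n = n₀ + Σ ν·ξ):
  G: 247 − 1(180.4) − 1(28.59) = 38.04
  D: 0 + 1(180.4) = 180.4
  F: 0 + 1(28.59) = 28.59
  H: 0 + 1(28.59) = 28.59

180 mol/min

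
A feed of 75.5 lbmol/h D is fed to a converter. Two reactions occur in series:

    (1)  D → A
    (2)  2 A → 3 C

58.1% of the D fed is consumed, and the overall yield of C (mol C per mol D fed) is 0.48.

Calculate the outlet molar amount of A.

Conversion of D: D consumed = 1ξ₁ = 0.581 × 75.5 → ξ₁ = 43.87 lbmol/h.
Yield of C: 3ξ₂ / 75.5 = 0.48 → ξ₂ = 12.08 lbmol/h.
Outlet amounts (n = n₀ + Σ ν·ξ):
  D: 75.5 − 1(43.87) = 31.63
  A: 0 + 1(43.87) − 2(12.08) = 19.71
  C: 0 + 3(12.08) = 36.24

19.7 lbmol/h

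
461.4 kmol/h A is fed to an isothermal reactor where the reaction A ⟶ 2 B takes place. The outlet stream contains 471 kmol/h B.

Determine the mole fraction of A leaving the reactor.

For B: n = n₀ + 2ξ → 471 = 0 + 2ξ, giving ξ = 235.5 kmol/h.
Outlet amounts (n = n₀ + ν ξ):
  A: 461.4 − 1(235.5) = 225.9
  B: 0 + 2(235.5) = 471
Total out = 696.9 kmol/h; y_A = 225.9 / 696.9 = 0.3241.

0.324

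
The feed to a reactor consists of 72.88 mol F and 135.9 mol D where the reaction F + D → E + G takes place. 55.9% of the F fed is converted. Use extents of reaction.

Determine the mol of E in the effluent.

40.7 mol

F reacted = 0.559 × 72.88 = 40.74 mol; ν_F = −1, so ξ = 40.74/1 = 40.74 mol.
Outlet amounts (n = n₀ + ν ξ):
  F: 72.88 − 1(40.74) = 32.14
  D: 135.9 − 1(40.74) = 95.16
  E: 0 + 1(40.74) = 40.74
  G: 0 + 1(40.74) = 40.74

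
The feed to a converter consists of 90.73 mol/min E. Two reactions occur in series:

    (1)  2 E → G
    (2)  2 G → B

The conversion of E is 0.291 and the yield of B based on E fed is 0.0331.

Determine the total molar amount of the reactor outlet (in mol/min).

Conversion of E: E consumed = 2ξ₁ = 0.291 × 90.73 → ξ₁ = 13.2 mol/min.
Yield of B: 1ξ₂ / 90.73 = 0.0331 → ξ₂ = 3.003 mol/min.
Outlet amounts (n = n₀ + Σ ν·ξ):
  E: 90.73 − 2(13.2) = 64.33
  G: 0 + 1(13.2) − 2(3.003) = 7.195
  B: 0 + 1(3.003) = 3.003
Total out = 64.33 + 7.195 + 3.003 = 74.53 mol/min.

74.5 mol/min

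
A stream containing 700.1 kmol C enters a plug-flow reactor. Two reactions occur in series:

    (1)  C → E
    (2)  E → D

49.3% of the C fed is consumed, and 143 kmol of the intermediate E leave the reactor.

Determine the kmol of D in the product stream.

202 kmol

Conversion of C: C consumed = 1ξ₁ = 0.493 × 700.1 → ξ₁ = 345.1 kmol.
E balance: n_E = 0 + 1ξ₁ − 1ξ₂ = 143 → ξ₂ = (1·345.1 − 143)/1 = 202.1 kmol.
Outlet amounts (n = n₀ + Σ ν·ξ):
  C: 700.1 − 1(345.1) = 355
  E: 0 + 1(345.1) − 1(202.1) = 143
  D: 0 + 1(202.1) = 202.1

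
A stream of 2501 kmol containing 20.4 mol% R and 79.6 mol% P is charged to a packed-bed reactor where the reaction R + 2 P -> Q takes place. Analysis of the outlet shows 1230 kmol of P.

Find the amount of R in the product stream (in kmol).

For P: n = n₀ − 2ξ → 1230 = 1991 − 2ξ, giving ξ = 380.4 kmol.
Outlet amounts (n = n₀ + ν ξ):
  R: 510.2 − 1(380.4) = 129.8
  P: 1991 − 2(380.4) = 1230
  Q: 0 + 1(380.4) = 380.4

130 kmol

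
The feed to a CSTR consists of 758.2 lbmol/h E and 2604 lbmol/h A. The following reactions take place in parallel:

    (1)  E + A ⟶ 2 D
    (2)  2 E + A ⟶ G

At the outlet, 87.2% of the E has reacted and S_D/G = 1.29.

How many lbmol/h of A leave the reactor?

Conversion of E: E consumed = 0.872 × 758.2 = 661.2 lbmol/h = 1ξ₁ + 2ξ₂.
Selectivity: 2ξ₁ / (1ξ₂) = 1.29 → ξ₁ = 0.645 ξ₂.
Substitute: (1·0.645 + 2) ξ₂ = 661.2 → ξ₂ = 250 lbmol/h, ξ₁ = 161.2 lbmol/h.
Outlet amounts (n = n₀ + Σ ν·ξ):
  E: 758.2 − 1(161.2) − 2(250) = 97.05
  A: 2604 − 1(161.2) − 1(250) = 2193
  D: 0 + 2(161.2) = 322.5
  G: 0 + 1(250) = 250

2190 lbmol/h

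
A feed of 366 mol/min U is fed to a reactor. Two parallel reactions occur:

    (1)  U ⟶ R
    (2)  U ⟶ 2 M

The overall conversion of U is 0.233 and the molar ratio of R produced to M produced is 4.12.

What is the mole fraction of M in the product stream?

0.0492

Conversion of U: U consumed = 0.233 × 366 = 85.28 mol/min = 1ξ₁ + 1ξ₂.
Selectivity: 1ξ₁ / (2ξ₂) = 4.12 → ξ₁ = 8.24 ξ₂.
Substitute: (1·8.24 + 1) ξ₂ = 85.28 → ξ₂ = 9.229 mol/min, ξ₁ = 76.05 mol/min.
Outlet amounts (n = n₀ + Σ ν·ξ):
  U: 366 − 1(76.05) − 1(9.229) = 280.7
  R: 0 + 1(76.05) = 76.05
  M: 0 + 2(9.229) = 18.46
Total out = 375.2 mol/min; y_M = 18.46 / 375.2 = 0.04919.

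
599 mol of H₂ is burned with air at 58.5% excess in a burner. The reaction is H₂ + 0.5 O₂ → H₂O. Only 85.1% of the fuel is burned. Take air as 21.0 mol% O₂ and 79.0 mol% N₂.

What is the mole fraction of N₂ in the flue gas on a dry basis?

0.852

Stoichiometric O₂ = 0.5 × 599 = 299.5 mol; O₂ fed = 299.5 × 1.585 = 474.7 mol.
N₂ fed = 474.7 × 79/21 = 1786 mol.
Fuel reacted = 0.851 × 599 → ξ = 509.7 mol.
Outlet (n = n₀ + ν ξ):
  H₂: 599 − 1(509.7) = 89.25
  O₂: 474.7 − 0.5(509.7) = 219.8
  N₂: 1786 (inert)
  H₂O: 0 + 1(509.7) = 509.7
Dry total = 2095 mol; y_N₂ (dry) = 1786 / 2095 = 0.8525.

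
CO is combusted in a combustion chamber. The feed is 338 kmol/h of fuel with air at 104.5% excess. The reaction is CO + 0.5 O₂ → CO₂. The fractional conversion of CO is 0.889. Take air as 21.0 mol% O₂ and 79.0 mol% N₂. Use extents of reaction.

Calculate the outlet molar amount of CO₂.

300 kmol/h

Stoichiometric O₂ = 0.5 × 338 = 169 kmol/h; O₂ fed = 169 × 2.045 = 345.6 kmol/h.
N₂ fed = 345.6 × 79/21 = 1300 kmol/h.
Fuel reacted = 0.889 × 338 → ξ = 300.5 kmol/h.
Outlet (n = n₀ + ν ξ):
  CO: 338 − 1(300.5) = 37.52
  O₂: 345.6 − 0.5(300.5) = 195.4
  N₂: 1300 (inert)
  CO₂: 0 + 1(300.5) = 300.5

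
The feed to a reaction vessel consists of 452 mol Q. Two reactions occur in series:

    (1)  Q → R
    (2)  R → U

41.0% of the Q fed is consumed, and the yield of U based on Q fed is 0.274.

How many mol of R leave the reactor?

Conversion of Q: Q consumed = 1ξ₁ = 0.41 × 452 → ξ₁ = 185.3 mol.
Yield of U: 1ξ₂ / 452 = 0.274 → ξ₂ = 123.8 mol.
Outlet amounts (n = n₀ + Σ ν·ξ):
  Q: 452 − 1(185.3) = 266.7
  R: 0 + 1(185.3) − 1(123.8) = 61.47
  U: 0 + 1(123.8) = 123.8

61.5 mol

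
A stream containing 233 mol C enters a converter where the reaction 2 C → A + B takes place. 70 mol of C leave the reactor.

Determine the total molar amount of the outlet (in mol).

For C: n = n₀ − 2ξ → 70 = 233 − 2ξ, giving ξ = 81.5 mol.
Outlet amounts (n = n₀ + ν ξ):
  C: 233 − 2(81.5) = 70
  A: 0 + 1(81.5) = 81.5
  B: 0 + 1(81.5) = 81.5
Total out = 70 + 81.5 + 81.5 = 233 mol.

233 mol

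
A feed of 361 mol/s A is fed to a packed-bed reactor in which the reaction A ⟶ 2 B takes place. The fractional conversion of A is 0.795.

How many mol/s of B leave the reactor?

574 mol/s

A reacted = 0.795 × 361 = 287 mol/s; ν_A = −1, so ξ = 287/1 = 287 mol/s.
Outlet amounts (n = n₀ + ν ξ):
  A: 361 − 1(287) = 74
  B: 0 + 2(287) = 574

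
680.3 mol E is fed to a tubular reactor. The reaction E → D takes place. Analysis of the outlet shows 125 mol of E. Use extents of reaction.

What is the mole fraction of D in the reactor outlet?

For E: n = n₀ − 1ξ → 125 = 680.3 − 1ξ, giving ξ = 555.3 mol.
Outlet amounts (n = n₀ + ν ξ):
  E: 680.3 − 1(555.3) = 125
  D: 0 + 1(555.3) = 555.3
Total out = 680.3 mol; y_D = 555.3 / 680.3 = 0.8163.

0.816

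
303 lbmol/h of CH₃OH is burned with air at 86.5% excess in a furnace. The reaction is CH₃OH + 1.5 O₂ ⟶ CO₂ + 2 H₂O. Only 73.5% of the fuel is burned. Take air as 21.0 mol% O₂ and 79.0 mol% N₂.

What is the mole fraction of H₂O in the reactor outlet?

0.1

Stoichiometric O₂ = 1.5 × 303 = 454.5 lbmol/h; O₂ fed = 454.5 × 1.865 = 847.6 lbmol/h.
N₂ fed = 847.6 × 79/21 = 3189 lbmol/h.
Fuel reacted = 0.735 × 303 → ξ = 222.7 lbmol/h.
Outlet (n = n₀ + ν ξ):
  CH₃OH: 303 − 1(222.7) = 80.3
  O₂: 847.6 − 1.5(222.7) = 513.6
  N₂: 3189 (inert)
  CO₂: 0 + 1(222.7) = 222.7
  H₂O: 0 + 2(222.7) = 445.4
Total out = 4451 lbmol/h; y_H₂O = 445.4 / 4451 = 0.1001.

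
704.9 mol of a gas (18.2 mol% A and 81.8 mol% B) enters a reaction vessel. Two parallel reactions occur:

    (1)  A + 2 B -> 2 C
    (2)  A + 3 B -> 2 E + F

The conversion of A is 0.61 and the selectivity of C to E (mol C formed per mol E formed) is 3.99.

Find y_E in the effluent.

0.0501

Conversion of A: A consumed = 0.61 × 128.3 = 78.26 mol = 1ξ₁ + 1ξ₂.
Selectivity: 2ξ₁ / (2ξ₂) = 3.99 → ξ₁ = 3.99 ξ₂.
Substitute: (1·3.99 + 1) ξ₂ = 78.26 → ξ₂ = 15.68 mol, ξ₁ = 62.58 mol.
Outlet amounts (n = n₀ + Σ ν·ξ):
  A: 128.3 − 1(62.58) − 1(15.68) = 50.03
  B: 576.6 − 2(62.58) − 3(15.68) = 404.4
  C: 0 + 2(62.58) = 125.2
  E: 0 + 2(15.68) = 31.37
  F: 0 + 1(15.68) = 15.68
Total out = 626.6 mol; y_E = 31.37 / 626.6 = 0.05005.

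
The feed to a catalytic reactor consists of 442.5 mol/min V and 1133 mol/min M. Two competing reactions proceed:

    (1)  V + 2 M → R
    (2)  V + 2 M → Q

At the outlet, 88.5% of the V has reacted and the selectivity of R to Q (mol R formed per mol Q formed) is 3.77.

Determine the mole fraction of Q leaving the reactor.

Conversion of V: V consumed = 0.885 × 442.5 = 391.6 mol/min = 1ξ₁ + 1ξ₂.
Selectivity: 1ξ₁ / (1ξ₂) = 3.77 → ξ₁ = 3.77 ξ₂.
Substitute: (1·3.77 + 1) ξ₂ = 391.6 → ξ₂ = 82.1 mol/min, ξ₁ = 309.5 mol/min.
Outlet amounts (n = n₀ + Σ ν·ξ):
  V: 442.5 − 1(309.5) − 1(82.1) = 50.89
  M: 1133 − 2(309.5) − 2(82.1) = 349.8
  R: 0 + 1(309.5) = 309.5
  Q: 0 + 1(82.1) = 82.1
Total out = 792.3 mol/min; y_Q = 82.1 / 792.3 = 0.1036.

0.104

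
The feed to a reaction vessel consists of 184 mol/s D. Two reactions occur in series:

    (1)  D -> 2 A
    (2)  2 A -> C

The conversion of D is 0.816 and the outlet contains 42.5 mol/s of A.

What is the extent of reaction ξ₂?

Conversion of D: D consumed = 1ξ₁ = 0.816 × 184 → ξ₁ = 150.1 mol/s.
A balance: n_A = 0 + 2ξ₁ − 2ξ₂ = 42.5 → ξ₂ = (2·150.1 − 42.5)/2 = 128.9 mol/s.
Outlet amounts (n = n₀ + Σ ν·ξ):
  D: 184 − 1(150.1) = 33.86
  A: 0 + 2(150.1) − 2(128.9) = 42.5
  C: 0 + 1(128.9) = 128.9

ξ₂ = 129 mol/s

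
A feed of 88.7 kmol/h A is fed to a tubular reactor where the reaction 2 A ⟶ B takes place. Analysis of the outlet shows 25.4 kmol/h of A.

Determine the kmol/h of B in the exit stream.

31.7 kmol/h

For A: n = n₀ − 2ξ → 25.4 = 88.7 − 2ξ, giving ξ = 31.65 kmol/h.
Outlet amounts (n = n₀ + ν ξ):
  A: 88.7 − 2(31.65) = 25.4
  B: 0 + 1(31.65) = 31.65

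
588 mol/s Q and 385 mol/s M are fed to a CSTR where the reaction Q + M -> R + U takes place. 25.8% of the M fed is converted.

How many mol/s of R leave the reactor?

M reacted = 0.258 × 385 = 99.33 mol/s; ν_M = −1, so ξ = 99.33/1 = 99.33 mol/s.
Outlet amounts (n = n₀ + ν ξ):
  Q: 588 − 1(99.33) = 488.7
  M: 385 − 1(99.33) = 285.7
  R: 0 + 1(99.33) = 99.33
  U: 0 + 1(99.33) = 99.33

99.3 mol/s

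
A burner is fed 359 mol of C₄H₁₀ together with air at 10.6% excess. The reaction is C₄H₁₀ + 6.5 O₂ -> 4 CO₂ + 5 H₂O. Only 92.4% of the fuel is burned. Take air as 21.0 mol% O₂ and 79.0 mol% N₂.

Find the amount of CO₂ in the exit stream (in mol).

1330 mol

Stoichiometric O₂ = 6.5 × 359 = 2334 mol; O₂ fed = 2334 × 1.106 = 2581 mol.
N₂ fed = 2581 × 79/21 = 9709 mol.
Fuel reacted = 0.924 × 359 → ξ = 331.7 mol.
Outlet (n = n₀ + ν ξ):
  C₄H₁₀: 359 − 1(331.7) = 27.28
  O₂: 2581 − 6.5(331.7) = 424.7
  N₂: 9709 (inert)
  CO₂: 0 + 4(331.7) = 1327
  H₂O: 0 + 5(331.7) = 1659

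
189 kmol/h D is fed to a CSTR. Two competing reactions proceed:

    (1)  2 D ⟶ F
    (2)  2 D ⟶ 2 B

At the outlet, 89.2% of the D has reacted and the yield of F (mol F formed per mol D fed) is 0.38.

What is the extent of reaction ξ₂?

Yield of F: 1ξ₁ / 189 = 0.38 → ξ₁ = 71.82 kmol/h.
Conversion of D: 2ξ₁ + 2ξ₂ = 0.892 × 189 = 168.6 → ξ₂ = 12.47 kmol/h.
Outlet amounts (n = n₀ + Σ ν·ξ):
  D: 189 − 2(71.82) − 2(12.47) = 20.41
  F: 0 + 1(71.82) = 71.82
  B: 0 + 2(12.47) = 24.95

ξ₂ = 12.5 kmol/h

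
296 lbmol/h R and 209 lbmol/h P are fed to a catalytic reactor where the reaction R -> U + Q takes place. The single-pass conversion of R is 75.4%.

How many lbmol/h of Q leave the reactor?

223 lbmol/h

R reacted = 0.754 × 296 = 223.2 lbmol/h; ν_R = −1, so ξ = 223.2/1 = 223.2 lbmol/h.
Outlet amounts (n = n₀ + ν ξ):
  R: 296 − 1(223.2) = 72.82
  U: 0 + 1(223.2) = 223.2
  Q: 0 + 1(223.2) = 223.2
  P: 209 (inert)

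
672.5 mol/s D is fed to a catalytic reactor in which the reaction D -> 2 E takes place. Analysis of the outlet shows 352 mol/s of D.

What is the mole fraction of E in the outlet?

For D: n = n₀ − 1ξ → 352 = 672.5 − 1ξ, giving ξ = 320.5 mol/s.
Outlet amounts (n = n₀ + ν ξ):
  D: 672.5 − 1(320.5) = 352
  E: 0 + 2(320.5) = 641
Total out = 993 mol/s; y_E = 641 / 993 = 0.6455.

0.646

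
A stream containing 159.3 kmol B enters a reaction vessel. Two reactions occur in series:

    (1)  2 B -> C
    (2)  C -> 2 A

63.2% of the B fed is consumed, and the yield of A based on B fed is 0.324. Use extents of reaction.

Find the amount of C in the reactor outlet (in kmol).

24.5 kmol

Conversion of B: B consumed = 2ξ₁ = 0.632 × 159.3 → ξ₁ = 50.34 kmol.
Yield of A: 2ξ₂ / 159.3 = 0.324 → ξ₂ = 25.81 kmol.
Outlet amounts (n = n₀ + Σ ν·ξ):
  B: 159.3 − 2(50.34) = 58.62
  C: 0 + 1(50.34) − 1(25.81) = 24.53
  A: 0 + 2(25.81) = 51.61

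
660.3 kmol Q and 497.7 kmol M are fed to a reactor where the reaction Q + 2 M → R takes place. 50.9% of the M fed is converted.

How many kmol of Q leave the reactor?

534 kmol

M reacted = 0.509 × 497.7 = 253.3 kmol; ν_M = −2, so ξ = 253.3/2 = 126.7 kmol.
Outlet amounts (n = n₀ + ν ξ):
  Q: 660.3 − 1(126.7) = 533.6
  M: 497.7 − 2(126.7) = 244.4
  R: 0 + 1(126.7) = 126.7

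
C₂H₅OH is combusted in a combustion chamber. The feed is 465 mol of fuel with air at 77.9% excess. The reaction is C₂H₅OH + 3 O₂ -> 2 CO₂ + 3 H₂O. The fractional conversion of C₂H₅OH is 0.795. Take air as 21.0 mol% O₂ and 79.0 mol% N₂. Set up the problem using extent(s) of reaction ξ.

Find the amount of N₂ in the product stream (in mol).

Stoichiometric O₂ = 3 × 465 = 1395 mol; O₂ fed = 1395 × 1.779 = 2482 mol.
N₂ fed = 2482 × 79/21 = 9336 mol.
Fuel reacted = 0.795 × 465 → ξ = 369.7 mol.
Outlet (n = n₀ + ν ξ):
  C₂H₅OH: 465 − 1(369.7) = 95.32
  O₂: 2482 − 3(369.7) = 1373
  N₂: 9336 (inert)
  CO₂: 0 + 2(369.7) = 739.4
  H₂O: 0 + 3(369.7) = 1109

9340 mol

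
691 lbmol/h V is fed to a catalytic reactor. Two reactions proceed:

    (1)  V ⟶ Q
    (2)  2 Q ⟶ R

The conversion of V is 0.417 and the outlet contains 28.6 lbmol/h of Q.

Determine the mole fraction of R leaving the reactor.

0.231

Conversion of V: V consumed = 1ξ₁ = 0.417 × 691 → ξ₁ = 288.1 lbmol/h.
Q balance: n_Q = 0 + 1ξ₁ − 2ξ₂ = 28.6 → ξ₂ = (1·288.1 − 28.6)/2 = 129.8 lbmol/h.
Outlet amounts (n = n₀ + Σ ν·ξ):
  V: 691 − 1(288.1) = 402.9
  Q: 0 + 1(288.1) − 2(129.8) = 28.6
  R: 0 + 1(129.8) = 129.8
Total out = 561.2 lbmol/h; y_R = 129.8 / 561.2 = 0.2312.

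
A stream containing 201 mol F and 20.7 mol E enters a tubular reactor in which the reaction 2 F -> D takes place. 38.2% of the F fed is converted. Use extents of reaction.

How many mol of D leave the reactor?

38.4 mol

F reacted = 0.382 × 201 = 76.78 mol; ν_F = −2, so ξ = 76.78/2 = 38.39 mol.
Outlet amounts (n = n₀ + ν ξ):
  F: 201 − 2(38.39) = 124.2
  D: 0 + 1(38.39) = 38.39
  E: 20.7 (inert)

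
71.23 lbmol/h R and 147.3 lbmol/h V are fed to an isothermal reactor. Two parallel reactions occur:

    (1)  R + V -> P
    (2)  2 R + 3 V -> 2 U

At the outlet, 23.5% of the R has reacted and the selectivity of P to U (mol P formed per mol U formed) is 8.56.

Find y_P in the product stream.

0.0746

Conversion of R: R consumed = 0.235 × 71.23 = 16.74 lbmol/h = 1ξ₁ + 2ξ₂.
Selectivity: 1ξ₁ / (2ξ₂) = 8.56 → ξ₁ = 17.12 ξ₂.
Substitute: (1·17.12 + 2) ξ₂ = 16.74 → ξ₂ = 0.8755 lbmol/h, ξ₁ = 14.99 lbmol/h.
Outlet amounts (n = n₀ + Σ ν·ξ):
  R: 71.23 − 1(14.99) − 2(0.8755) = 54.49
  V: 147.3 − 1(14.99) − 3(0.8755) = 129.7
  P: 0 + 1(14.99) = 14.99
  U: 0 + 2(0.8755) = 1.751
Total out = 200.9 lbmol/h; y_P = 14.99 / 200.9 = 0.0746.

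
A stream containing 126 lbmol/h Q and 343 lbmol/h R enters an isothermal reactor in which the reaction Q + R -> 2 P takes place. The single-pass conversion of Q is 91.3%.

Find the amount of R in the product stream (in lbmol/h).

Q reacted = 0.913 × 126 = 115 lbmol/h; ν_Q = −1, so ξ = 115/1 = 115 lbmol/h.
Outlet amounts (n = n₀ + ν ξ):
  Q: 126 − 1(115) = 10.96
  R: 343 − 1(115) = 228
  P: 0 + 2(115) = 230.1

228 lbmol/h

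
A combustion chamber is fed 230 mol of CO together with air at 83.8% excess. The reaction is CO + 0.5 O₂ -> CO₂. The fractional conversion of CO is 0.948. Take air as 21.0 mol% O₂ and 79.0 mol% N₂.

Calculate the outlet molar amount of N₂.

795 mol

Stoichiometric O₂ = 0.5 × 230 = 115 mol; O₂ fed = 115 × 1.838 = 211.4 mol.
N₂ fed = 211.4 × 79/21 = 795.2 mol.
Fuel reacted = 0.948 × 230 → ξ = 218 mol.
Outlet (n = n₀ + ν ξ):
  CO: 230 − 1(218) = 11.96
  O₂: 211.4 − 0.5(218) = 102.4
  N₂: 795.2 (inert)
  CO₂: 0 + 1(218) = 218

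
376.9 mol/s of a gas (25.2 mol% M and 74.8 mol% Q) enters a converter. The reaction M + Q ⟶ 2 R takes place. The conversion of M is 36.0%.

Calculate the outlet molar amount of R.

M reacted = 0.36 × 94.98 = 34.19 mol/s; ν_M = −1, so ξ = 34.19/1 = 34.19 mol/s.
Outlet amounts (n = n₀ + ν ξ):
  M: 94.98 − 1(34.19) = 60.79
  Q: 281.9 − 1(34.19) = 247.7
  R: 0 + 2(34.19) = 68.38

68.4 mol/s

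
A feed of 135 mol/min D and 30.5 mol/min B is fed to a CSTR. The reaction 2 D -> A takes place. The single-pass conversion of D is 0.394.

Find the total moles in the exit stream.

139 mol/min

D reacted = 0.394 × 135 = 53.19 mol/min; ν_D = −2, so ξ = 53.19/2 = 26.6 mol/min.
Outlet amounts (n = n₀ + ν ξ):
  D: 135 − 2(26.6) = 81.81
  A: 0 + 1(26.6) = 26.6
  B: 30.5 (inert)
Total out = 81.81 + 26.6 + 30.5 = 138.9 mol/min.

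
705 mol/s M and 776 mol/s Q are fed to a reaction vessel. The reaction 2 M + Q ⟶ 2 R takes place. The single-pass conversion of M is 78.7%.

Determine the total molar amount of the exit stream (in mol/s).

1200 mol/s

M reacted = 0.787 × 705 = 554.8 mol/s; ν_M = −2, so ξ = 554.8/2 = 277.4 mol/s.
Outlet amounts (n = n₀ + ν ξ):
  M: 705 − 2(277.4) = 150.2
  Q: 776 − 1(277.4) = 498.6
  R: 0 + 2(277.4) = 554.8
Total out = 150.2 + 498.6 + 554.8 = 1204 mol/s.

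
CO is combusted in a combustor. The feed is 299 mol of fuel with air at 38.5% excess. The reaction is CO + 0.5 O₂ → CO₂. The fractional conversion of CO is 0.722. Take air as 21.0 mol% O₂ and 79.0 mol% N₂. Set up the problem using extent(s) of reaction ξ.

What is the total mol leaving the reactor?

Stoichiometric O₂ = 0.5 × 299 = 149.5 mol; O₂ fed = 149.5 × 1.385 = 207.1 mol.
N₂ fed = 207.1 × 79/21 = 778.9 mol.
Fuel reacted = 0.722 × 299 → ξ = 215.9 mol.
Outlet (n = n₀ + ν ξ):
  CO: 299 − 1(215.9) = 83.12
  O₂: 207.1 − 0.5(215.9) = 99.12
  N₂: 778.9 (inert)
  CO₂: 0 + 1(215.9) = 215.9
Total out = 83.12 + 99.12 + 778.9 + 215.9 = 1177 mol.

1180 mol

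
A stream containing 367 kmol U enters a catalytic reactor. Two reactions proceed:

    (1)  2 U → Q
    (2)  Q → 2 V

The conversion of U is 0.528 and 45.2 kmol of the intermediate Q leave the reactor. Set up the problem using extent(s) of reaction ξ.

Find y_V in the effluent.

0.321

Conversion of U: U consumed = 2ξ₁ = 0.528 × 367 → ξ₁ = 96.89 kmol.
Q balance: n_Q = 0 + 1ξ₁ − 1ξ₂ = 45.2 → ξ₂ = (1·96.89 − 45.2)/1 = 51.69 kmol.
Outlet amounts (n = n₀ + Σ ν·ξ):
  U: 367 − 2(96.89) = 173.2
  Q: 0 + 1(96.89) − 1(51.69) = 45.2
  V: 0 + 2(51.69) = 103.4
Total out = 321.8 kmol; y_V = 103.4 / 321.8 = 0.3212.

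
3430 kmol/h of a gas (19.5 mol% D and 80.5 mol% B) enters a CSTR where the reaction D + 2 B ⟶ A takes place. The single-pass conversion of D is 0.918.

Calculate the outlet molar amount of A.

614 kmol/h

D reacted = 0.918 × 668.9 = 614 kmol/h; ν_D = −1, so ξ = 614/1 = 614 kmol/h.
Outlet amounts (n = n₀ + ν ξ):
  D: 668.9 − 1(614) = 54.85
  B: 2761 − 2(614) = 1533
  A: 0 + 1(614) = 614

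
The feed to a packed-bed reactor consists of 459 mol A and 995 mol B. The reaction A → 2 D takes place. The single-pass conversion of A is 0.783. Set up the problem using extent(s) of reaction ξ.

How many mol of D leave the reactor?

A reacted = 0.783 × 459 = 359.4 mol; ν_A = −1, so ξ = 359.4/1 = 359.4 mol.
Outlet amounts (n = n₀ + ν ξ):
  A: 459 − 1(359.4) = 99.6
  D: 0 + 2(359.4) = 718.8
  B: 995 (inert)

719 mol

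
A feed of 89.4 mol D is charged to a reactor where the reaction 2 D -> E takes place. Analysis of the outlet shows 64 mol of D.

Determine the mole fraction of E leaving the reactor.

For D: n = n₀ − 2ξ → 64 = 89.4 − 2ξ, giving ξ = 12.7 mol.
Outlet amounts (n = n₀ + ν ξ):
  D: 89.4 − 2(12.7) = 64
  E: 0 + 1(12.7) = 12.7
Total out = 76.7 mol; y_E = 12.7 / 76.7 = 0.1656.

0.166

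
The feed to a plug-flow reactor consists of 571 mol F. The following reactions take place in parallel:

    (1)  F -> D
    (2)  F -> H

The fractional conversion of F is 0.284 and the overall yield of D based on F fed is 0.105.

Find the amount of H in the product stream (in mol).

102 mol

Yield of D: 1ξ₁ / 571 = 0.105 → ξ₁ = 59.95 mol.
Conversion of F: 1ξ₁ + 1ξ₂ = 0.284 × 571 = 162.2 → ξ₂ = 102.2 mol.
Outlet amounts (n = n₀ + Σ ν·ξ):
  F: 571 − 1(59.95) − 1(102.2) = 408.8
  D: 0 + 1(59.95) = 59.95
  H: 0 + 1(102.2) = 102.2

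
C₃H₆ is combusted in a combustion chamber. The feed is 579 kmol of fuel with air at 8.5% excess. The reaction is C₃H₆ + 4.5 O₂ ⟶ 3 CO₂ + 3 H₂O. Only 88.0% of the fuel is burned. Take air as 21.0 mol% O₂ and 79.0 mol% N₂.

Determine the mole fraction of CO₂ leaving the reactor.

0.107

Stoichiometric O₂ = 4.5 × 579 = 2606 kmol; O₂ fed = 2606 × 1.085 = 2827 kmol.
N₂ fed = 2827 × 79/21 = 10630 kmol.
Fuel reacted = 0.88 × 579 → ξ = 509.5 kmol.
Outlet (n = n₀ + ν ξ):
  C₃H₆: 579 − 1(509.5) = 69.48
  O₂: 2827 − 4.5(509.5) = 534.1
  N₂: 10630 (inert)
  CO₂: 0 + 3(509.5) = 1529
  H₂O: 0 + 3(509.5) = 1529
Total out = 14300 kmol; y_CO₂ = 1529 / 14300 = 0.1069.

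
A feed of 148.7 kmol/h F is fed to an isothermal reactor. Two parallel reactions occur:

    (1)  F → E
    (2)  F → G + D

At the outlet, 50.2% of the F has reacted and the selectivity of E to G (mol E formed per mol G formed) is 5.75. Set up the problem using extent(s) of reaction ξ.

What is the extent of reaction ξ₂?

ξ₂ = 11.1 kmol/h

Conversion of F: F consumed = 0.502 × 148.7 = 74.65 kmol/h = 1ξ₁ + 1ξ₂.
Selectivity: 1ξ₁ / (1ξ₂) = 5.75 → ξ₁ = 5.75 ξ₂.
Substitute: (1·5.75 + 1) ξ₂ = 74.65 → ξ₂ = 11.06 kmol/h, ξ₁ = 63.59 kmol/h.
Outlet amounts (n = n₀ + Σ ν·ξ):
  F: 148.7 − 1(63.59) − 1(11.06) = 74.05
  E: 0 + 1(63.59) = 63.59
  G: 0 + 1(11.06) = 11.06
  D: 0 + 1(11.06) = 11.06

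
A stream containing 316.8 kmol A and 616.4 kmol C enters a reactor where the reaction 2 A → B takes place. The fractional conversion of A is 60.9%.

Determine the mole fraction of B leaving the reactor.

0.115

A reacted = 0.609 × 316.8 = 192.9 kmol; ν_A = −2, so ξ = 192.9/2 = 96.47 kmol.
Outlet amounts (n = n₀ + ν ξ):
  A: 316.8 − 2(96.47) = 123.9
  B: 0 + 1(96.47) = 96.47
  C: 616.4 (inert)
Total out = 836.7 kmol; y_B = 96.47 / 836.7 = 0.1153.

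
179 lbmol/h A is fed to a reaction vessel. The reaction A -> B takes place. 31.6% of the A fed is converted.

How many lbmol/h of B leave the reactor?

A reacted = 0.316 × 179 = 56.56 lbmol/h; ν_A = −1, so ξ = 56.56/1 = 56.56 lbmol/h.
Outlet amounts (n = n₀ + ν ξ):
  A: 179 − 1(56.56) = 122.4
  B: 0 + 1(56.56) = 56.56

56.6 lbmol/h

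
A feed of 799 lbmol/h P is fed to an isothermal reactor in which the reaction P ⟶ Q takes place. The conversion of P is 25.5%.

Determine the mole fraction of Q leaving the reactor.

P reacted = 0.255 × 799 = 203.7 lbmol/h; ν_P = −1, so ξ = 203.7/1 = 203.7 lbmol/h.
Outlet amounts (n = n₀ + ν ξ):
  P: 799 − 1(203.7) = 595.3
  Q: 0 + 1(203.7) = 203.7
Total out = 799 lbmol/h; y_Q = 203.7 / 799 = 0.255.

0.255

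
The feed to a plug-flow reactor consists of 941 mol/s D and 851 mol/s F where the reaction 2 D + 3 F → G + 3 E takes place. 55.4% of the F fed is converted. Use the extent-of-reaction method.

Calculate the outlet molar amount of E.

F reacted = 0.554 × 851 = 471.5 mol/s; ν_F = −3, so ξ = 471.5/3 = 157.2 mol/s.
Outlet amounts (n = n₀ + ν ξ):
  D: 941 − 2(157.2) = 626.7
  F: 851 − 3(157.2) = 379.5
  G: 0 + 1(157.2) = 157.2
  E: 0 + 3(157.2) = 471.5

471 mol/s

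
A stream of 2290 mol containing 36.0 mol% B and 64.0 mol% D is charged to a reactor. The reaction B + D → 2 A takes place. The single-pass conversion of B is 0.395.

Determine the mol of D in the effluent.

1140 mol

B reacted = 0.395 × 824.4 = 325.6 mol; ν_B = −1, so ξ = 325.6/1 = 325.6 mol.
Outlet amounts (n = n₀ + ν ξ):
  B: 824.4 − 1(325.6) = 498.8
  D: 1466 − 1(325.6) = 1140
  A: 0 + 2(325.6) = 651.3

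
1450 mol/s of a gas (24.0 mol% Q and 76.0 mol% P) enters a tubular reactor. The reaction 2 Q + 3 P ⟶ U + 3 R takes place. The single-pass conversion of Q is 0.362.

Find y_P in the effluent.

Q reacted = 0.362 × 348 = 126 mol/s; ν_Q = −2, so ξ = 126/2 = 62.99 mol/s.
Outlet amounts (n = n₀ + ν ξ):
  Q: 348 − 2(62.99) = 222
  P: 1102 − 3(62.99) = 913
  U: 0 + 1(62.99) = 62.99
  R: 0 + 3(62.99) = 189
Total out = 1387 mol/s; y_P = 913 / 1387 = 0.6583.

0.658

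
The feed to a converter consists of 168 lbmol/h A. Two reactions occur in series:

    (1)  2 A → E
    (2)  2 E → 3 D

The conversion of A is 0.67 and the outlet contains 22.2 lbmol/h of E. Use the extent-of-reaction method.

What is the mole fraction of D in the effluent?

Conversion of A: A consumed = 2ξ₁ = 0.67 × 168 → ξ₁ = 56.28 lbmol/h.
E balance: n_E = 0 + 1ξ₁ − 2ξ₂ = 22.2 → ξ₂ = (1·56.28 − 22.2)/2 = 17.04 lbmol/h.
Outlet amounts (n = n₀ + Σ ν·ξ):
  A: 168 − 2(56.28) = 55.44
  E: 0 + 1(56.28) − 2(17.04) = 22.2
  D: 0 + 3(17.04) = 51.12
Total out = 128.8 lbmol/h; y_D = 51.12 / 128.8 = 0.397.

0.397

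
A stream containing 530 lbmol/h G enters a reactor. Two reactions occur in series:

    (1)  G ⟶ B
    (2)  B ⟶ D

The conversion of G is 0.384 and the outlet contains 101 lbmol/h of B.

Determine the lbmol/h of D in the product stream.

103 lbmol/h

Conversion of G: G consumed = 1ξ₁ = 0.384 × 530 → ξ₁ = 203.5 lbmol/h.
B balance: n_B = 0 + 1ξ₁ − 1ξ₂ = 101 → ξ₂ = (1·203.5 − 101)/1 = 102.5 lbmol/h.
Outlet amounts (n = n₀ + Σ ν·ξ):
  G: 530 − 1(203.5) = 326.5
  B: 0 + 1(203.5) − 1(102.5) = 101
  D: 0 + 1(102.5) = 102.5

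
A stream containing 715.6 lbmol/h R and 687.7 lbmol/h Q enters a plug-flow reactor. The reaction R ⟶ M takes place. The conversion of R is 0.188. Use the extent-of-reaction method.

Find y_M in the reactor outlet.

R reacted = 0.188 × 715.6 = 134.5 lbmol/h; ν_R = −1, so ξ = 134.5/1 = 134.5 lbmol/h.
Outlet amounts (n = n₀ + ν ξ):
  R: 715.6 − 1(134.5) = 581.1
  M: 0 + 1(134.5) = 134.5
  Q: 687.7 (inert)
Total out = 1403 lbmol/h; y_M = 134.5 / 1403 = 0.09587.

0.0959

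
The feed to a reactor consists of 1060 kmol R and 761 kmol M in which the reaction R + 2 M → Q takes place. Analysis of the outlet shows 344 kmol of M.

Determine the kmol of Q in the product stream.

208 kmol

For M: n = n₀ − 2ξ → 344 = 761 − 2ξ, giving ξ = 208.5 kmol.
Outlet amounts (n = n₀ + ν ξ):
  R: 1060 − 1(208.5) = 851.5
  M: 761 − 2(208.5) = 344
  Q: 0 + 1(208.5) = 208.5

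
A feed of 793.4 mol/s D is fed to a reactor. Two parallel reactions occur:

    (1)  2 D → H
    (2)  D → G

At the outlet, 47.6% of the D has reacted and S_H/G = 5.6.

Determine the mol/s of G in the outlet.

Conversion of D: D consumed = 0.476 × 793.4 = 377.7 mol/s = 2ξ₁ + 1ξ₂.
Selectivity: 1ξ₁ / (1ξ₂) = 5.6 → ξ₁ = 5.6 ξ₂.
Substitute: (2·5.6 + 1) ξ₂ = 377.7 → ξ₂ = 30.96 mol/s, ξ₁ = 173.4 mol/s.
Outlet amounts (n = n₀ + Σ ν·ξ):
  D: 793.4 − 2(173.4) − 1(30.96) = 415.7
  H: 0 + 1(173.4) = 173.4
  G: 0 + 1(30.96) = 30.96

31 mol/s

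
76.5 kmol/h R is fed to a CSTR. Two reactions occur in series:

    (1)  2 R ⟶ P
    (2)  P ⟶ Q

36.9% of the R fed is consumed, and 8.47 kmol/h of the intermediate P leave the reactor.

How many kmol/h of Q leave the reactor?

5.64 kmol/h

Conversion of R: R consumed = 2ξ₁ = 0.369 × 76.5 → ξ₁ = 14.11 kmol/h.
P balance: n_P = 0 + 1ξ₁ − 1ξ₂ = 8.47 → ξ₂ = (1·14.11 − 8.47)/1 = 5.644 kmol/h.
Outlet amounts (n = n₀ + Σ ν·ξ):
  R: 76.5 − 2(14.11) = 48.27
  P: 0 + 1(14.11) − 1(5.644) = 8.47
  Q: 0 + 1(5.644) = 5.644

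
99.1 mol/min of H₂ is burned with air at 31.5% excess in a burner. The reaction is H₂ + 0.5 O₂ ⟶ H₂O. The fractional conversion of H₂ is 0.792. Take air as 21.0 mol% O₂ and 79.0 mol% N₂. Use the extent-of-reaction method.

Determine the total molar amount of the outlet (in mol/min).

Stoichiometric O₂ = 0.5 × 99.1 = 49.55 mol/min; O₂ fed = 49.55 × 1.315 = 65.16 mol/min.
N₂ fed = 65.16 × 79/21 = 245.1 mol/min.
Fuel reacted = 0.792 × 99.1 → ξ = 78.49 mol/min.
Outlet (n = n₀ + ν ξ):
  H₂: 99.1 − 1(78.49) = 20.61
  O₂: 65.16 − 0.5(78.49) = 25.91
  N₂: 245.1 (inert)
  H₂O: 0 + 1(78.49) = 78.49
Total out = 20.61 + 25.91 + 245.1 + 78.49 = 370.1 mol/min.

370 mol/min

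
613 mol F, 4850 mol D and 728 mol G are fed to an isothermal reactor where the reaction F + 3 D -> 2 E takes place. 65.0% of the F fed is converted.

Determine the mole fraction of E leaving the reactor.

0.148

F reacted = 0.65 × 613 = 398.4 mol; ν_F = −1, so ξ = 398.4/1 = 398.4 mol.
Outlet amounts (n = n₀ + ν ξ):
  F: 613 − 1(398.4) = 214.6
  D: 4850 − 3(398.4) = 3655
  E: 0 + 2(398.4) = 796.9
  G: 728 (inert)
Total out = 5394 mol; y_E = 796.9 / 5394 = 0.1477.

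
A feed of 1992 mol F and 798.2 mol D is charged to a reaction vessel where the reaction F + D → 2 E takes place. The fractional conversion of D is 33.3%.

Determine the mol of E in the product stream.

D reacted = 0.333 × 798.2 = 265.8 mol; ν_D = −1, so ξ = 265.8/1 = 265.8 mol.
Outlet amounts (n = n₀ + ν ξ):
  F: 1992 − 1(265.8) = 1726
  D: 798.2 − 1(265.8) = 532.4
  E: 0 + 2(265.8) = 531.6

532 mol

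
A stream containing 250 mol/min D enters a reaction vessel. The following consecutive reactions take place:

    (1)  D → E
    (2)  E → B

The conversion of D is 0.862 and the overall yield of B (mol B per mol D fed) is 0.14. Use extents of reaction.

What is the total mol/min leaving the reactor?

Conversion of D: D consumed = 1ξ₁ = 0.862 × 250 → ξ₁ = 215.5 mol/min.
Yield of B: 1ξ₂ / 250 = 0.14 → ξ₂ = 35 mol/min.
Outlet amounts (n = n₀ + Σ ν·ξ):
  D: 250 − 1(215.5) = 34.5
  E: 0 + 1(215.5) − 1(35) = 180.5
  B: 0 + 1(35) = 35
Total out = 34.5 + 180.5 + 35 = 250 mol/min.

250 mol/min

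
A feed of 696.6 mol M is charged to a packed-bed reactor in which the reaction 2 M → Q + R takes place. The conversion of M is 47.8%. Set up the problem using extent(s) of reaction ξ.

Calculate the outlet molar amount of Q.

M reacted = 0.478 × 696.6 = 333 mol; ν_M = −2, so ξ = 333/2 = 166.5 mol.
Outlet amounts (n = n₀ + ν ξ):
  M: 696.6 − 2(166.5) = 363.6
  Q: 0 + 1(166.5) = 166.5
  R: 0 + 1(166.5) = 166.5

166 mol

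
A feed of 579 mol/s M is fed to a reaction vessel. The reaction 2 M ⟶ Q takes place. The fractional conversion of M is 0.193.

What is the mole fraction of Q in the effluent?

M reacted = 0.193 × 579 = 111.7 mol/s; ν_M = −2, so ξ = 111.7/2 = 55.87 mol/s.
Outlet amounts (n = n₀ + ν ξ):
  M: 579 − 2(55.87) = 467.3
  Q: 0 + 1(55.87) = 55.87
Total out = 523.1 mol/s; y_Q = 55.87 / 523.1 = 0.1068.

0.107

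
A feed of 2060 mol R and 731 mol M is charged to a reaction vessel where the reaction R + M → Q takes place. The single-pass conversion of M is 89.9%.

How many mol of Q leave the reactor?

M reacted = 0.899 × 731 = 657.2 mol; ν_M = −1, so ξ = 657.2/1 = 657.2 mol.
Outlet amounts (n = n₀ + ν ξ):
  R: 2060 − 1(657.2) = 1403
  M: 731 − 1(657.2) = 73.83
  Q: 0 + 1(657.2) = 657.2

657 mol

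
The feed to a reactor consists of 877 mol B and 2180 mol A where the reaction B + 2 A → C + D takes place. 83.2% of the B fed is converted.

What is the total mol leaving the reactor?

B reacted = 0.832 × 877 = 729.7 mol; ν_B = −1, so ξ = 729.7/1 = 729.7 mol.
Outlet amounts (n = n₀ + ν ξ):
  B: 877 − 1(729.7) = 147.3
  A: 2180 − 2(729.7) = 720.7
  C: 0 + 1(729.7) = 729.7
  D: 0 + 1(729.7) = 729.7
Total out = 147.3 + 720.7 + 729.7 + 729.7 = 2327 mol.

2330 mol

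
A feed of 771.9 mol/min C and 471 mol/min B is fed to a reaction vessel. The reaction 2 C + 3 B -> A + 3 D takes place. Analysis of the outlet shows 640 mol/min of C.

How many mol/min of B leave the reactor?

For C: n = n₀ − 2ξ → 640 = 771.9 − 2ξ, giving ξ = 65.95 mol/min.
Outlet amounts (n = n₀ + ν ξ):
  C: 771.9 − 2(65.95) = 640
  B: 471 − 3(65.95) = 273.2
  A: 0 + 1(65.95) = 65.95
  D: 0 + 3(65.95) = 197.8

273 mol/min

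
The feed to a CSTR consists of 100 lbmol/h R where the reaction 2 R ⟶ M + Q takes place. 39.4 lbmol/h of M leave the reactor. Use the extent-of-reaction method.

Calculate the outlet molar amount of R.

For M: n = n₀ + 1ξ → 39.4 = 0 + 1ξ, giving ξ = 39.4 lbmol/h.
Outlet amounts (n = n₀ + ν ξ):
  R: 100 − 2(39.4) = 21.2
  M: 0 + 1(39.4) = 39.4
  Q: 0 + 1(39.4) = 39.4

21.2 lbmol/h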